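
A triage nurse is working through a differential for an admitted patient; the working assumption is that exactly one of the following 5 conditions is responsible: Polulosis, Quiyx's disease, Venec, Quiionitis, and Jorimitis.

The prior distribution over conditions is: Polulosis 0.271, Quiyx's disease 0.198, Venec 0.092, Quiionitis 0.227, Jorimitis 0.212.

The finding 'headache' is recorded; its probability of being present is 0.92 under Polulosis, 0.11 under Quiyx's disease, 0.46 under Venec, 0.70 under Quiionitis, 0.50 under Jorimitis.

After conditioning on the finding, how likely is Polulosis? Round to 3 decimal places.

By Bayes' rule, the unnormalized weight for each hypothesis is prior × likelihood:
  Polulosis: 0.271 × 0.92 = 0.24932
  Quiyx's disease: 0.198 × 0.11 = 0.02178
  Venec: 0.092 × 0.46 = 0.04232
  Quiionitis: 0.227 × 0.70 = 0.1589
  Jorimitis: 0.212 × 0.50 = 0.106
The unnormalized weights sum to 0.57832.
P(Polulosis | evidence) = 0.24932 / 0.57832 ≈ 0.431.

0.431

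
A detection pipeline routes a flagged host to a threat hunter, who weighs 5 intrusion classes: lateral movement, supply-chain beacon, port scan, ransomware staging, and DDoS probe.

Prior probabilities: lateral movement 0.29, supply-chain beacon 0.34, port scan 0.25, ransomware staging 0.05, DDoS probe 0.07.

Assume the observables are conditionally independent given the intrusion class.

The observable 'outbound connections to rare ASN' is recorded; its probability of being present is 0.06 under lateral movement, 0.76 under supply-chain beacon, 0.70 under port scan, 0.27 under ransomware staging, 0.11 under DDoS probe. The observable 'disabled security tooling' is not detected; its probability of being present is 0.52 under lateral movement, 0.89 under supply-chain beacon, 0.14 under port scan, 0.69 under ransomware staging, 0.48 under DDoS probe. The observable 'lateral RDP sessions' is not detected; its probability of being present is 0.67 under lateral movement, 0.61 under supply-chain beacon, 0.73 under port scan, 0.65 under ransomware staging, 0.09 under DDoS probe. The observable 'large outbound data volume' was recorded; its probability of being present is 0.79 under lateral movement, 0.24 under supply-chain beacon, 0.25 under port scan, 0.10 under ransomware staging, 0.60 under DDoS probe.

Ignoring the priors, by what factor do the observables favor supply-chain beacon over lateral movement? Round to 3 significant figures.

1.04

Take the product of per-observable likelihoods under each hypothesis (using 1 − P(present | H) for each absent observable), then divide.
  supply-chain beacon: 0.76 × (1 − 0.89) × (1 − 0.61) × 0.24 = 0.007825
  lateral movement: 0.06 × (1 − 0.52) × (1 − 0.67) × 0.79 = 0.0075082
Bayes factor = 0.007825 / 0.0075082 ≈ 1.04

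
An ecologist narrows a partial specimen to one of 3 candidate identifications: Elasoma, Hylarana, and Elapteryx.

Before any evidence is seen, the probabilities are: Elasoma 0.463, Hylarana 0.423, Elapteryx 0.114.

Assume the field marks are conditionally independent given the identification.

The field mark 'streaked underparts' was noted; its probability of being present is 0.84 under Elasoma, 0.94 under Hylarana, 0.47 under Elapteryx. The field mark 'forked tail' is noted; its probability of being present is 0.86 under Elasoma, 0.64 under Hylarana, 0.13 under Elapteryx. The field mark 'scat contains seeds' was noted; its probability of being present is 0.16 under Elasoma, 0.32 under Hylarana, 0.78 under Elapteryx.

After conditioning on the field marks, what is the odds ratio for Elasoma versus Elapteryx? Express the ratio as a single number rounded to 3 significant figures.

The normalizing constant cancels in an odds ratio, so compute prior × likelihood for the two hypotheses only:
  Elasoma: 0.463 × 0.84 × 0.86 × 0.16 = 0.053515
  Elapteryx: 0.114 × 0.47 × 0.13 × 0.78 = 0.005433
Posterior odds = 0.053515 / 0.005433 ≈ 9.85.

9.85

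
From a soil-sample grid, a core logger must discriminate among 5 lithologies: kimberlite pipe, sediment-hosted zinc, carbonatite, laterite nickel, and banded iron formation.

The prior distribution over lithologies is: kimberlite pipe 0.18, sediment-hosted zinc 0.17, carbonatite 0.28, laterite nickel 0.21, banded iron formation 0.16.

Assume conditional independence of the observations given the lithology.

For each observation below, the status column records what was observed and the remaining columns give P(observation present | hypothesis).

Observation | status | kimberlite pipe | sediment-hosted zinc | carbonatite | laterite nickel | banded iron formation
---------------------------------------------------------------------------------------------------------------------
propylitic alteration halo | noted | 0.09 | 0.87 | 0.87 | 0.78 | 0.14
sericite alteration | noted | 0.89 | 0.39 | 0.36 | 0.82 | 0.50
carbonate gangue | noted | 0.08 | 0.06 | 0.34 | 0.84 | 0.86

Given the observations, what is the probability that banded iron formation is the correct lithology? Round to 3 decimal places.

For each hypothesis, the unnormalized posterior weight is prior × product of the observation likelihoods:
  kimberlite pipe: 0.18 × 0.09 × 0.89 × 0.08 = 0.0011534
  sediment-hosted zinc: 0.17 × 0.87 × 0.39 × 0.06 = 0.0034609
  carbonatite: 0.28 × 0.87 × 0.36 × 0.34 = 0.029817
  laterite nickel: 0.21 × 0.78 × 0.82 × 0.84 = 0.11283
  banded iron formation: 0.16 × 0.14 × 0.50 × 0.86 = 0.009632
Marginal likelihood of the evidence = 0.15689.
P(banded iron formation | evidence) = 0.009632 / 0.15689 ≈ 0.061.

0.061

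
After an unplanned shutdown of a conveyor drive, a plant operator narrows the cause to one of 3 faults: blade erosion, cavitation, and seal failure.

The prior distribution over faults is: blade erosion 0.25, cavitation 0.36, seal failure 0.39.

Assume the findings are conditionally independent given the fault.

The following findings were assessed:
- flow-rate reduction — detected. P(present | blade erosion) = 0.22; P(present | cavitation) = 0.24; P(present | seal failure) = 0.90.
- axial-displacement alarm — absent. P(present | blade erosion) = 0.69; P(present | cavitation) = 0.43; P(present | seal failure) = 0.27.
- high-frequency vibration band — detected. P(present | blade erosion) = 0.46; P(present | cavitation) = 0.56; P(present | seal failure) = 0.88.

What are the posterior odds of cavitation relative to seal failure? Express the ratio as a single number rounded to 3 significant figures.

0.122

Unnormalized posterior weight (prior times the finding likelihoods) for each of the two hypotheses (using 1 − P(present | H) for each absent finding):
  cavitation: 0.36 × 0.24 × (1 − 0.43) × 0.56 = 0.027579
  seal failure: 0.39 × 0.90 × (1 − 0.27) × 0.88 = 0.22548
Posterior odds = 0.027579 / 0.22548 ≈ 0.122.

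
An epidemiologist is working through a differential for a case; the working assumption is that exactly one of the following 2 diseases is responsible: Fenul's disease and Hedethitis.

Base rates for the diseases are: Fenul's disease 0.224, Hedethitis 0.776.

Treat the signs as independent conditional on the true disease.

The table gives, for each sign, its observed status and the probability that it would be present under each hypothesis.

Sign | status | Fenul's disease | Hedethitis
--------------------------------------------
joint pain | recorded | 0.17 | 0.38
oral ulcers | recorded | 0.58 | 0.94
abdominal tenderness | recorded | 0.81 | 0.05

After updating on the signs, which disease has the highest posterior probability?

Multiply each prior by the joint likelihood of the sign pattern:
  Fenul's disease: 0.224 × 0.17 × 0.58 × 0.81 = 0.01789
  Hedethitis: 0.776 × 0.38 × 0.94 × 0.05 = 0.013859
Marginal likelihood of the evidence = 0.031749.
P(Fenul's disease | evidence) ≈ 0.01789 / 0.031749 ≈ 0.563
P(Hedethitis | evidence) ≈ 0.013859 / 0.031749 ≈ 0.437
The largest is 0.563, so Fenul's disease is most probable.

Fenul's disease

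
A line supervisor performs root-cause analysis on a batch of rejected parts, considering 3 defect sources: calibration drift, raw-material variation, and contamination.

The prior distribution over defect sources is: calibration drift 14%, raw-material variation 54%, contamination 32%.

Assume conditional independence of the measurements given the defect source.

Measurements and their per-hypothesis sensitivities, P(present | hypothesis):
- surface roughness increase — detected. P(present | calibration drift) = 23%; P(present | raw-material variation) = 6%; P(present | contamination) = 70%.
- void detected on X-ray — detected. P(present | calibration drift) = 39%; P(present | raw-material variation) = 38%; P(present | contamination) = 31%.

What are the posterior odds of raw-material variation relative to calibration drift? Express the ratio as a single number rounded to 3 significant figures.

The normalizing constant cancels in an odds ratio, so compute prior × likelihood for the two hypotheses only:
  raw-material variation: 0.54 × 0.06 × 0.38 = 0.012312
  calibration drift: 0.14 × 0.23 × 0.39 = 0.012558
Posterior odds = 0.012312 / 0.012558 ≈ 0.980.

0.980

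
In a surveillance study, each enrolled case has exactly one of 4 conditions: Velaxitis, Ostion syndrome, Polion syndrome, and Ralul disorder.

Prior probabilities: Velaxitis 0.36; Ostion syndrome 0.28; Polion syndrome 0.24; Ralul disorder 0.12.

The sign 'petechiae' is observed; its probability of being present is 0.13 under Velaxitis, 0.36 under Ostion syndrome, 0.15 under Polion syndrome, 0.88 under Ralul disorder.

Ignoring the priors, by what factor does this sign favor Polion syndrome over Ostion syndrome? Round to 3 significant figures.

0.417

The Bayes factor is the ratio of the two likelihoods.
  Polion syndrome: 0.15
  Ostion syndrome: 0.36
Bayes factor = 0.15 / 0.36 ≈ 0.417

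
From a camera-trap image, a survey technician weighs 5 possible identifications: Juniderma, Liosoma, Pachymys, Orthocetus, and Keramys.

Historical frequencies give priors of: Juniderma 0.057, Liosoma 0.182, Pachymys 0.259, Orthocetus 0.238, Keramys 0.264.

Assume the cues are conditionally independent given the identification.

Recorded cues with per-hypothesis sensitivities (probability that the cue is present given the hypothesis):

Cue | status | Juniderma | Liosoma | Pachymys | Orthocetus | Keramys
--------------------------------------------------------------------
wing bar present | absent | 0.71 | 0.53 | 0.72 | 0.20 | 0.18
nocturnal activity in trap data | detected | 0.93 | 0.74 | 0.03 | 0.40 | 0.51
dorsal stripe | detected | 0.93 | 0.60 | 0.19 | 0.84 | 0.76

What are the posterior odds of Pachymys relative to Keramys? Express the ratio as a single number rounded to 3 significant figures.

Posterior odds equal prior odds times the likelihood ratio; only the two competing hypotheses matter (using 1 − P(present | H) for each absent cue).
  Pachymys: 0.259 × (1 − 0.72) × 0.03 × 0.19 = 0.00041336
  Keramys: 0.264 × (1 − 0.18) × 0.51 × 0.76 = 0.083908
Odds(Pachymys : Keramys) = 0.00041336 / 0.083908 ≈ 0.00493.

0.00493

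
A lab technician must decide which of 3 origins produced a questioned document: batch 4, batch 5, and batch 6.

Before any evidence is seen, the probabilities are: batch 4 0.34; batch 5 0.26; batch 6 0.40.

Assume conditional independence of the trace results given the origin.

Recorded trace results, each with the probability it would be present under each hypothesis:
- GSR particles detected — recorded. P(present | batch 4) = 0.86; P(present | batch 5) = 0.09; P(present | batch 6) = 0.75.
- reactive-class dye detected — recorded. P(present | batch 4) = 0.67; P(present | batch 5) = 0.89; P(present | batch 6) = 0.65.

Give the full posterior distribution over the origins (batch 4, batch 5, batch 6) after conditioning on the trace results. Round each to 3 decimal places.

Multiply each prior by the joint likelihood of the trace result pattern:
  batch 4: 0.34 × 0.86 × 0.67 = 0.19591
  batch 5: 0.26 × 0.09 × 0.89 = 0.020826
  batch 6: 0.40 × 0.75 × 0.65 = 0.195
The unnormalized weights sum to 0.41173.
P(batch 4 | evidence) = 0.19591 / 0.41173 ≈ 0.476
P(batch 5 | evidence) = 0.020826 / 0.41173 ≈ 0.051
P(batch 6 | evidence) = 0.195 / 0.41173 ≈ 0.474

0.476, 0.051, 0.474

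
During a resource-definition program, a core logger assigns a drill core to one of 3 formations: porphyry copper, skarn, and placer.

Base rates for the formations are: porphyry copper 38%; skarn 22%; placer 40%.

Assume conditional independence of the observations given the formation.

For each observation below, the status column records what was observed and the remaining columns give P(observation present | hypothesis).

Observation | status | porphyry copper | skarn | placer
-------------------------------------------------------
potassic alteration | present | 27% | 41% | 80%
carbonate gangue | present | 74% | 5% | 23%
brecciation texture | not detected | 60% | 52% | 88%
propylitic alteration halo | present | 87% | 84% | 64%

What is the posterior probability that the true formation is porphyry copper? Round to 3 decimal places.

By Bayes' rule with conditional independence, the unnormalized weight for each hypothesis is prior × ∏ likelihoods (using 1 − P(present | H) for each absent observation):
  porphyry copper: 0.38 × 0.27 × 0.74 × (1 − 0.60) × 0.87 = 0.026422
  skarn: 0.22 × 0.41 × 0.05 × (1 − 0.52) × 0.84 = 0.0018184
  placer: 0.40 × 0.80 × 0.23 × (1 − 0.88) × 0.64 = 0.0056525
Marginal likelihood of the evidence = 0.033892.
P(porphyry copper | evidence) = 0.026422 / 0.033892 ≈ 0.780.

0.780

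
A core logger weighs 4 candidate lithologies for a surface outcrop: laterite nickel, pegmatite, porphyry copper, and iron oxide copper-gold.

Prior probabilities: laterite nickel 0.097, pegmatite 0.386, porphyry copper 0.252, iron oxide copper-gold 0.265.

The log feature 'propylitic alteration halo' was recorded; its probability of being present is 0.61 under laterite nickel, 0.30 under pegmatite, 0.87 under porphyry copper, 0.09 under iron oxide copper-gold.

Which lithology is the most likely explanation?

By Bayes' rule, the unnormalized weight for each hypothesis is prior × likelihood:
  laterite nickel: 0.097 × 0.61 = 0.05917
  pegmatite: 0.386 × 0.30 = 0.1158
  porphyry copper: 0.252 × 0.87 = 0.21924
  iron oxide copper-gold: 0.265 × 0.09 = 0.02385
Normalizing constant Z = 0.05917 + 0.1158 + 0.21924 + 0.02385 = 0.41806.
P(laterite nickel | evidence) ≈ 0.05917 / 0.41806 ≈ 0.142
P(pegmatite | evidence) ≈ 0.1158 / 0.41806 ≈ 0.277
P(porphyry copper | evidence) ≈ 0.21924 / 0.41806 ≈ 0.524
P(iron oxide copper-gold | evidence) ≈ 0.02385 / 0.41806 ≈ 0.057
The largest is 0.524, so porphyry copper is most probable.

porphyry copper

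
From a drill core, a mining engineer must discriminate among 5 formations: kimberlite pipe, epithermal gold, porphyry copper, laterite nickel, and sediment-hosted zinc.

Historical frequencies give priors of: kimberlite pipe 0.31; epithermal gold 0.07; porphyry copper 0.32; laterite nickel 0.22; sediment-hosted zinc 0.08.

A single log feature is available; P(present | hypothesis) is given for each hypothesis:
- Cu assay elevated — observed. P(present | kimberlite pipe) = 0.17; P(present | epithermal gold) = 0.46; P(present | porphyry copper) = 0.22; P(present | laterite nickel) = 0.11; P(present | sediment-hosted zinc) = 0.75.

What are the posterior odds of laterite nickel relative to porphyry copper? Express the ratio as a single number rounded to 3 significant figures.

Posterior odds equal prior odds times the likelihood ratio; only the two competing hypotheses matter.
  laterite nickel: 0.22 × 0.11 = 0.0242
  porphyry copper: 0.32 × 0.22 = 0.0704
Odds(laterite nickel : porphyry copper) = 0.0242 / 0.0704 ≈ 0.344.

0.344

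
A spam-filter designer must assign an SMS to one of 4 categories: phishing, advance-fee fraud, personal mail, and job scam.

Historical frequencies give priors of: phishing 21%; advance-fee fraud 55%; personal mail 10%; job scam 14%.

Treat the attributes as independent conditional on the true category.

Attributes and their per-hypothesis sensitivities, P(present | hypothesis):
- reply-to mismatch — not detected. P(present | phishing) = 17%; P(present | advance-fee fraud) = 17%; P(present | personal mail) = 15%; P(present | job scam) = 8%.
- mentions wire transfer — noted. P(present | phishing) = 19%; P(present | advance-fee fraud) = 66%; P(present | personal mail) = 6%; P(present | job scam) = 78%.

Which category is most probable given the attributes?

advance-fee fraud

Multiply each prior by the joint likelihood of the attribute pattern (using 1 − P(present | H) for each absent attribute):
  phishing: 0.21 × (1 − 0.17) × 0.19 = 0.033117
  advance-fee fraud: 0.55 × (1 − 0.17) × 0.66 = 0.30129
  personal mail: 0.10 × (1 − 0.15) × 0.06 = 0.0051
  job scam: 0.14 × (1 − 0.08) × 0.78 = 0.10046
The unnormalized weights sum to 0.43997.
P(phishing | evidence) ≈ 0.033117 / 0.43997 ≈ 0.075
P(advance-fee fraud | evidence) ≈ 0.30129 / 0.43997 ≈ 0.685
P(personal mail | evidence) ≈ 0.0051 / 0.43997 ≈ 0.012
P(job scam | evidence) ≈ 0.10046 / 0.43997 ≈ 0.228
The largest is 0.685, so advance-fee fraud is most probable.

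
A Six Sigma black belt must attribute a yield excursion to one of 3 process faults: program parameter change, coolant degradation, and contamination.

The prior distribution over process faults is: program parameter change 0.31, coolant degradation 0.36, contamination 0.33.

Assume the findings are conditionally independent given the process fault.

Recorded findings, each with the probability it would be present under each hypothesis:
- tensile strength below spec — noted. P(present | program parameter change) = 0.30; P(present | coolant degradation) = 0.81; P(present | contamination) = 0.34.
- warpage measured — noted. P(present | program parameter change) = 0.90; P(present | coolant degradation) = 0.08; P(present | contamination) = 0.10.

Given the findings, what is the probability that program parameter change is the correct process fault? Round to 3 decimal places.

0.708

By Bayes' rule with conditional independence, the unnormalized weight for each hypothesis is prior × ∏ likelihoods:
  program parameter change: 0.31 × 0.30 × 0.90 = 0.0837
  coolant degradation: 0.36 × 0.81 × 0.08 = 0.023328
  contamination: 0.33 × 0.34 × 0.10 = 0.01122
Marginal likelihood of the evidence = 0.11825.
P(program parameter change | evidence) = 0.0837 / 0.11825 ≈ 0.708.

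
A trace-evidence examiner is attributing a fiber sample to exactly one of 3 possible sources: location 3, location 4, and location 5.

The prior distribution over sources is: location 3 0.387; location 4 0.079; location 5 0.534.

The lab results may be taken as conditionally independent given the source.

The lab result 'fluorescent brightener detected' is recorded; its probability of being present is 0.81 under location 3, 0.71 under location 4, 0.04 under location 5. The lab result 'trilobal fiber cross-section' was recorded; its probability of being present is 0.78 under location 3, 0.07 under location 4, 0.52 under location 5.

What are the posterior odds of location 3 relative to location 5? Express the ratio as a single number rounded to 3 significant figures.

22.0

Posterior odds equal prior odds times the likelihood ratio; only the two competing hypotheses matter.
  location 3: 0.387 × 0.81 × 0.78 = 0.24451
  location 5: 0.534 × 0.04 × 0.52 = 0.011107
Odds(location 3 : location 5) = 0.24451 / 0.011107 ≈ 22.0.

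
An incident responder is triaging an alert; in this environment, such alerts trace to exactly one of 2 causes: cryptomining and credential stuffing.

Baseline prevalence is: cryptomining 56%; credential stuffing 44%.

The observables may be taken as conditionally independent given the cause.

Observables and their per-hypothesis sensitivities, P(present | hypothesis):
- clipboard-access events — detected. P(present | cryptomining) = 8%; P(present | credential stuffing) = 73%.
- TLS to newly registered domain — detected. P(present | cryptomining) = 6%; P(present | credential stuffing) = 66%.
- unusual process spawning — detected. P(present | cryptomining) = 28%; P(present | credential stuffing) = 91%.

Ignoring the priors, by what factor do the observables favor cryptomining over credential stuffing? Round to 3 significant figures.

0.00307

The Bayes factor is the ratio of the joint likelihoods of the observable pattern under the two hypotheses.
  cryptomining: 0.08 × 0.06 × 0.28 = 0.001344
  credential stuffing: 0.73 × 0.66 × 0.91 = 0.43844
Bayes factor = 0.001344 / 0.43844 ≈ 0.00307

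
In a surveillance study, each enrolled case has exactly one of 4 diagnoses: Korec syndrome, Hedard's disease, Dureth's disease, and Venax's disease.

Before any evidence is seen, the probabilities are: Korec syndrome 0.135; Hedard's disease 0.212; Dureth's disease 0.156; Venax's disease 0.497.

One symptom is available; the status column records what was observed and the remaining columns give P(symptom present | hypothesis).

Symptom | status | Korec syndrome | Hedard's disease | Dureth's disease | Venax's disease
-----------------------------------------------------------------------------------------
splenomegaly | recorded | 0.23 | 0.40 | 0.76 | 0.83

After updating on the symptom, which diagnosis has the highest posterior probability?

Multiply each prior by the likelihood of the symptom:
  Korec syndrome: 0.135 × 0.23 = 0.03105
  Hedard's disease: 0.212 × 0.40 = 0.0848
  Dureth's disease: 0.156 × 0.76 = 0.11856
  Venax's disease: 0.497 × 0.83 = 0.41251
The unnormalized weights sum to 0.64692.
P(Korec syndrome | evidence) ≈ 0.03105 / 0.64692 ≈ 0.048
P(Hedard's disease | evidence) ≈ 0.0848 / 0.64692 ≈ 0.131
P(Dureth's disease | evidence) ≈ 0.11856 / 0.64692 ≈ 0.183
P(Venax's disease | evidence) ≈ 0.41251 / 0.64692 ≈ 0.638
The largest is 0.638, so Venax's disease is most probable.

Venax's disease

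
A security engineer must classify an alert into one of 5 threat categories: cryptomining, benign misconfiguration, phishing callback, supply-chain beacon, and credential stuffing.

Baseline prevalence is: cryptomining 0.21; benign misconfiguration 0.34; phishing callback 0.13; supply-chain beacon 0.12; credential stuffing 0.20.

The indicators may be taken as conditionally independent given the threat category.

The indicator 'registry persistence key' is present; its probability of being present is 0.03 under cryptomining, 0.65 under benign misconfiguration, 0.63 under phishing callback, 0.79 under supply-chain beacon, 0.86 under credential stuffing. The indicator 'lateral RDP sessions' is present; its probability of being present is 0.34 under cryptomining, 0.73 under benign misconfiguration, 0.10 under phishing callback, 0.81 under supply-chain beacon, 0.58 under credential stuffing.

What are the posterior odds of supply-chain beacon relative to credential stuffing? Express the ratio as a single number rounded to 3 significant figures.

0.770

The normalizing constant cancels in an odds ratio, so compute prior × likelihood for the two hypotheses only:
  supply-chain beacon: 0.12 × 0.79 × 0.81 = 0.076788
  credential stuffing: 0.20 × 0.86 × 0.58 = 0.09976
Odds(supply-chain beacon : credential stuffing) = 0.076788 / 0.09976 ≈ 0.770.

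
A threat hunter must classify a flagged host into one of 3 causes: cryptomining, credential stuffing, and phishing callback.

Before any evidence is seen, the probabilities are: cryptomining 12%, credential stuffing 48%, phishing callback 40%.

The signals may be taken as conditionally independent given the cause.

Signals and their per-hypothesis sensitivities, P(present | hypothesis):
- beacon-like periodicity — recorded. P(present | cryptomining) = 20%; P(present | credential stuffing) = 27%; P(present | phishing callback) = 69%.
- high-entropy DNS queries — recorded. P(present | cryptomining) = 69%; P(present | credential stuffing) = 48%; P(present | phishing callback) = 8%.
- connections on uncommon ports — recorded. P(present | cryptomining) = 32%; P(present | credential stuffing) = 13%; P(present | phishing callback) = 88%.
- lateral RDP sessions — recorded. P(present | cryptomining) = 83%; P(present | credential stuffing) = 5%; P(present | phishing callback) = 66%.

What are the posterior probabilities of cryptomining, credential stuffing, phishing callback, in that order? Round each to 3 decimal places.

0.250, 0.023, 0.728

For each hypothesis, the unnormalized posterior weight is prior × product of the signal likelihoods:
  cryptomining: 0.12 × 0.20 × 0.69 × 0.32 × 0.83 = 0.0043983
  credential stuffing: 0.48 × 0.27 × 0.48 × 0.13 × 0.05 = 0.00040435
  phishing callback: 0.40 × 0.69 × 0.08 × 0.88 × 0.66 = 0.012824
Marginal likelihood of the evidence = 0.017627.
P(cryptomining | evidence) = 0.0043983 / 0.017627 ≈ 0.250
P(credential stuffing | evidence) = 0.00040435 / 0.017627 ≈ 0.023
P(phishing callback | evidence) = 0.012824 / 0.017627 ≈ 0.728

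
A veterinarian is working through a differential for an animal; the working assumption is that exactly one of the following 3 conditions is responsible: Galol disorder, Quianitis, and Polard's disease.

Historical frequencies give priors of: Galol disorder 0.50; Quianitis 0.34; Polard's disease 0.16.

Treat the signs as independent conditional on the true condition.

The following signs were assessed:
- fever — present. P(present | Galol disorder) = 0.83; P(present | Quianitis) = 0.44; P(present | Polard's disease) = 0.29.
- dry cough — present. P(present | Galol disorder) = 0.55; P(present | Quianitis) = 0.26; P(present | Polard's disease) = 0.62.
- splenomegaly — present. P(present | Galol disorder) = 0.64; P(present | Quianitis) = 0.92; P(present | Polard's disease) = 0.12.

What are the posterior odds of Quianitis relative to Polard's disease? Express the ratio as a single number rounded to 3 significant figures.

10.4

Unnormalized posterior weight (prior times the sign likelihoods) for each of the two hypotheses:
  Quianitis: 0.34 × 0.44 × 0.26 × 0.92 = 0.035784
  Polard's disease: 0.16 × 0.29 × 0.62 × 0.12 = 0.0034522
Odds(Quianitis : Polard's disease) = 0.035784 / 0.0034522 ≈ 10.4.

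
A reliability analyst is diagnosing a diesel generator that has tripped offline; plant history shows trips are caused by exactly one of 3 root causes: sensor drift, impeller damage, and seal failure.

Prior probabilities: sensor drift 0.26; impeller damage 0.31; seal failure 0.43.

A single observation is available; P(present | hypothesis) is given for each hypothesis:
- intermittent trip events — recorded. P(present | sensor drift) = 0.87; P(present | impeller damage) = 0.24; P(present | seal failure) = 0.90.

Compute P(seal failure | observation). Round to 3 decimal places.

For each hypothesis, the unnormalized posterior weight is prior × likelihood:
  sensor drift: 0.26 × 0.87 = 0.2262
  impeller damage: 0.31 × 0.24 = 0.0744
  seal failure: 0.43 × 0.90 = 0.387
Normalizing constant Z = 0.2262 + 0.0744 + 0.387 = 0.6876.
P(seal failure | evidence) = 0.387 / 0.6876 ≈ 0.563.

0.563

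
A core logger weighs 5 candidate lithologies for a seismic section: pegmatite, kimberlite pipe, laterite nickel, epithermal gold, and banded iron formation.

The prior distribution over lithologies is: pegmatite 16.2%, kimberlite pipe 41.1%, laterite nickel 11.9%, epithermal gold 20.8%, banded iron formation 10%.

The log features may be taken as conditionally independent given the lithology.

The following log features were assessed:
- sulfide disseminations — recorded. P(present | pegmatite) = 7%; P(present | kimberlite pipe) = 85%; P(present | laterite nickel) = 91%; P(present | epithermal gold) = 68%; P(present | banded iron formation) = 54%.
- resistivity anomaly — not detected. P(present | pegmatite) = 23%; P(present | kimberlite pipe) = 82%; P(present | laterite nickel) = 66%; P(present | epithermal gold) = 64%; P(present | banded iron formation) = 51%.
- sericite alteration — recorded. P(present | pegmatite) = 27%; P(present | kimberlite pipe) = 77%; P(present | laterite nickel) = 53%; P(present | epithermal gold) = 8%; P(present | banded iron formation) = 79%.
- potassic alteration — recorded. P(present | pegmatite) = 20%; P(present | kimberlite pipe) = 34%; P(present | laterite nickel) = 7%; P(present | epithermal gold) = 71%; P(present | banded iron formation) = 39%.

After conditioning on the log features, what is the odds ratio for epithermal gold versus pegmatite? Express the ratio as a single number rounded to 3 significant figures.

6.13

Unnormalized posterior weight (prior times the log feature likelihoods) for each of the two hypotheses (using 1 − P(present | H) for each absent log feature):
  epithermal gold: 0.208 × 0.68 × (1 − 0.64) × 0.08 × 0.71 = 0.0028922
  pegmatite: 0.162 × 0.07 × (1 − 0.23) × 0.27 × 0.20 = 0.00047152
Odds(epithermal gold : pegmatite) = 0.0028922 / 0.00047152 ≈ 6.13.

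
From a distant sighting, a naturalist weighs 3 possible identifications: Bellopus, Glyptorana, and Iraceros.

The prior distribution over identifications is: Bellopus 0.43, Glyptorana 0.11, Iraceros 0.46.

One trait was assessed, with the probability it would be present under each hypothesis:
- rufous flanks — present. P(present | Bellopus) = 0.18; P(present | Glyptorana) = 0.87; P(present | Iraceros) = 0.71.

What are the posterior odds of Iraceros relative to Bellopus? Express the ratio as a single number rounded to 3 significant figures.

4.22

Unnormalized posterior weight (prior times the trait likelihood) for each of the two hypotheses:
  Iraceros: 0.46 × 0.71 = 0.3266
  Bellopus: 0.43 × 0.18 = 0.0774
Odds(Iraceros : Bellopus) = 0.3266 / 0.0774 ≈ 4.22.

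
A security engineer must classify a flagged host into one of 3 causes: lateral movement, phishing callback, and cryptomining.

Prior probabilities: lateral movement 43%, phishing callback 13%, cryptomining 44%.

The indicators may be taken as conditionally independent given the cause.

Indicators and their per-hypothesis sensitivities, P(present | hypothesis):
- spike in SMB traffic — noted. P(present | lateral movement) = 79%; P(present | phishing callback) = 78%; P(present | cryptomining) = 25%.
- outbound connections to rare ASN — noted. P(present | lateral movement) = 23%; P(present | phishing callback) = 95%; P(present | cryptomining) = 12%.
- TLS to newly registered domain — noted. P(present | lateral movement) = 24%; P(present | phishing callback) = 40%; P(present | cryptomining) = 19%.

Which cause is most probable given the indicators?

phishing callback

For each hypothesis, the unnormalized posterior weight is prior × product of the indicator likelihoods:
  lateral movement: 0.43 × 0.79 × 0.23 × 0.24 = 0.018751
  phishing callback: 0.13 × 0.78 × 0.95 × 0.40 = 0.038532
  cryptomining: 0.44 × 0.25 × 0.12 × 0.19 = 0.002508
Normalizing constant Z = 0.018751 + 0.038532 + 0.002508 = 0.059791.
P(lateral movement | evidence) ≈ 0.018751 / 0.059791 ≈ 0.314
P(phishing callback | evidence) ≈ 0.038532 / 0.059791 ≈ 0.644
P(cryptomining | evidence) ≈ 0.002508 / 0.059791 ≈ 0.042
The largest is 0.644, so phishing callback is most probable.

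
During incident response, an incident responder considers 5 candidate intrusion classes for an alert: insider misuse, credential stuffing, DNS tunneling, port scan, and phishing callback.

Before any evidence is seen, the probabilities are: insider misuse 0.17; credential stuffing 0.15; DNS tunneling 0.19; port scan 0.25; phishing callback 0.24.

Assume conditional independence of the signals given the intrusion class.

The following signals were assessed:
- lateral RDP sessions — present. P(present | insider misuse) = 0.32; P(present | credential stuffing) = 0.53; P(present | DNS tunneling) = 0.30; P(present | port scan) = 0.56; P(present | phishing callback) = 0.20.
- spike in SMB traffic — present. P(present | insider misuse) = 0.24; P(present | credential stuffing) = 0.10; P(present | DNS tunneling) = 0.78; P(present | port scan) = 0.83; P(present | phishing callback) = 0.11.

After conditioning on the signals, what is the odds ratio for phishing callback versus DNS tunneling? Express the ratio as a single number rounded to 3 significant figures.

Unnormalized posterior weight (prior times the signal likelihoods) for each of the two hypotheses:
  phishing callback: 0.24 × 0.20 × 0.11 = 0.00528
  DNS tunneling: 0.19 × 0.30 × 0.78 = 0.04446
Odds(phishing callback : DNS tunneling) = 0.00528 / 0.04446 ≈ 0.119.

0.119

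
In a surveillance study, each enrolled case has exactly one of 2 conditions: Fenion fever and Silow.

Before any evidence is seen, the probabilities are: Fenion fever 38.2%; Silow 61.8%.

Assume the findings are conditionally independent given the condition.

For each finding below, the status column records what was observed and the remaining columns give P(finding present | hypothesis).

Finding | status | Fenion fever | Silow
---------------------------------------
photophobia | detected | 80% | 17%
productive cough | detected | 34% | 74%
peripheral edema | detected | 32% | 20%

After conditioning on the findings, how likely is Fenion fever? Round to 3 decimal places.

0.681

By Bayes' rule with conditional independence, the unnormalized weight for each hypothesis is prior × ∏ likelihoods:
  Fenion fever: 0.382 × 0.80 × 0.34 × 0.32 = 0.033249
  Silow: 0.618 × 0.17 × 0.74 × 0.20 = 0.015549
Marginal likelihood of the evidence = 0.048798.
P(Fenion fever | evidence) = 0.033249 / 0.048798 ≈ 0.681.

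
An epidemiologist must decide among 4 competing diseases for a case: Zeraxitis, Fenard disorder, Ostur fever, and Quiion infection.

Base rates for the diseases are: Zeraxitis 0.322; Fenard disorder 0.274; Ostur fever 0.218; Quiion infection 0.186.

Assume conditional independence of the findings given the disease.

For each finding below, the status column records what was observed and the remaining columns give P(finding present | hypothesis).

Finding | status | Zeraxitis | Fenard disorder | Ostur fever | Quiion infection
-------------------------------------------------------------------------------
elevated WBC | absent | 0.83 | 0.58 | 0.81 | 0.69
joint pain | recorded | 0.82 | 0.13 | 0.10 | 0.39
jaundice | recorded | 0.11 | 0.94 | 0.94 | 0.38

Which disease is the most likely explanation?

By Bayes' rule with conditional independence, the unnormalized weight for each hypothesis is prior × ∏ likelihoods (using 1 − P(present | H) for each absent finding):
  Zeraxitis: 0.322 × (1 − 0.83) × 0.82 × 0.11 = 0.0049375
  Fenard disorder: 0.274 × (1 − 0.58) × 0.13 × 0.94 = 0.014063
  Ostur fever: 0.218 × (1 − 0.81) × 0.10 × 0.94 = 0.0038935
  Quiion infection: 0.186 × (1 − 0.69) × 0.39 × 0.38 = 0.0085452
Normalizing constant Z = 0.0049375 + 0.014063 + 0.0038935 + 0.0085452 = 0.031439.
P(Zeraxitis | evidence) ≈ 0.0049375 / 0.031439 ≈ 0.157
P(Fenard disorder | evidence) ≈ 0.014063 / 0.031439 ≈ 0.447
P(Ostur fever | evidence) ≈ 0.0038935 / 0.031439 ≈ 0.124
P(Quiion infection | evidence) ≈ 0.0085452 / 0.031439 ≈ 0.272
The largest is 0.447, so Fenard disorder is most probable.

Fenard disorder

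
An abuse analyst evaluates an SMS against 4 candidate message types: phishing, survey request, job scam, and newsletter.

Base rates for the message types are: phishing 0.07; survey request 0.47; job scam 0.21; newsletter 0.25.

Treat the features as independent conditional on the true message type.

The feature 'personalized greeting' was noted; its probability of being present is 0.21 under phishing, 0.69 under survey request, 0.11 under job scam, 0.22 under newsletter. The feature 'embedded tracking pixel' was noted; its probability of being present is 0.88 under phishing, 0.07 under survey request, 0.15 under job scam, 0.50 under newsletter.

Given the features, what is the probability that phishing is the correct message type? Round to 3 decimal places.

0.194

Multiply each prior by the joint likelihood of the feature pattern:
  phishing: 0.07 × 0.21 × 0.88 = 0.012936
  survey request: 0.47 × 0.69 × 0.07 = 0.022701
  job scam: 0.21 × 0.11 × 0.15 = 0.003465
  newsletter: 0.25 × 0.22 × 0.50 = 0.0275
Normalizing constant Z = 0.012936 + 0.022701 + 0.003465 + 0.0275 = 0.066602.
P(phishing | evidence) = 0.012936 / 0.066602 ≈ 0.194.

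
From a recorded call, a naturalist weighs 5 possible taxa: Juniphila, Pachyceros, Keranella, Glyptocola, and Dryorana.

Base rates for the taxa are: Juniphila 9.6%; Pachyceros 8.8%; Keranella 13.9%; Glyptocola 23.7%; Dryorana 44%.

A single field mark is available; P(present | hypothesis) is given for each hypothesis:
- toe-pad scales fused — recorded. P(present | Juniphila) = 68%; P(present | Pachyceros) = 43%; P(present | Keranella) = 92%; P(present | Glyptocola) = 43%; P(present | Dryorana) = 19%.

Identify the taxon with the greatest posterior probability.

For each hypothesis, the unnormalized posterior weight is prior × likelihood:
  Juniphila: 0.096 × 0.68 = 0.06528
  Pachyceros: 0.088 × 0.43 = 0.03784
  Keranella: 0.139 × 0.92 = 0.12788
  Glyptocola: 0.237 × 0.43 = 0.10191
  Dryorana: 0.440 × 0.19 = 0.0836
The unnormalized weights sum to 0.41651.
P(Juniphila | evidence) ≈ 0.06528 / 0.41651 ≈ 0.157
P(Pachyceros | evidence) ≈ 0.03784 / 0.41651 ≈ 0.091
P(Keranella | evidence) ≈ 0.12788 / 0.41651 ≈ 0.307
P(Glyptocola | evidence) ≈ 0.10191 / 0.41651 ≈ 0.245
P(Dryorana | evidence) ≈ 0.0836 / 0.41651 ≈ 0.201
The largest is 0.307, so Keranella is most probable.

Keranella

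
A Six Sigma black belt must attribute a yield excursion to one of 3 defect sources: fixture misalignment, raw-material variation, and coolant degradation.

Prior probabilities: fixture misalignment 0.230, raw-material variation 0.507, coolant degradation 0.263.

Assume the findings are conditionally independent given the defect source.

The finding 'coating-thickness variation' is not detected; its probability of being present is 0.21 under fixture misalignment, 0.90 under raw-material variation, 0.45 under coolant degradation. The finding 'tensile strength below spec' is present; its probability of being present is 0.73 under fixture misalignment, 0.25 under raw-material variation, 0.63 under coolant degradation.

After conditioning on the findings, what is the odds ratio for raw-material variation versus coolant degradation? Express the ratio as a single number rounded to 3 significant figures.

0.139

Unnormalized posterior weight (prior times the finding likelihoods) for each of the two hypotheses (using 1 − P(present | H) for each absent finding):
  raw-material variation: 0.507 × (1 − 0.90) × 0.25 = 0.012675
  coolant degradation: 0.263 × (1 − 0.45) × 0.63 = 0.09113
Posterior odds = 0.012675 / 0.09113 ≈ 0.139.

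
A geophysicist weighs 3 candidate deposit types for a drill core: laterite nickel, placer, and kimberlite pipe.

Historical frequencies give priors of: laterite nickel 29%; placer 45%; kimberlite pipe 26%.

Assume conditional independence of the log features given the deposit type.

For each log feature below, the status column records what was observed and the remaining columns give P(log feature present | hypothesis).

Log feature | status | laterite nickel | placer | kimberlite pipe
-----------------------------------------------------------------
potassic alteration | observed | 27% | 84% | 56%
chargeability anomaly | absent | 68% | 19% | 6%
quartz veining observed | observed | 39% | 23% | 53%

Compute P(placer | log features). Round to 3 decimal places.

For each hypothesis, the unnormalized posterior weight is prior × product of the log feature likelihoods (using 1 − P(present | H) for each absent log feature):
  laterite nickel: 0.29 × 0.27 × (1 − 0.68) × 0.39 = 0.0097718
  placer: 0.45 × 0.84 × (1 − 0.19) × 0.23 = 0.070421
  kimberlite pipe: 0.26 × 0.56 × (1 − 0.06) × 0.53 = 0.072538
The unnormalized weights sum to 0.15273.
P(placer | evidence) = 0.070421 / 0.15273 ≈ 0.461.

0.461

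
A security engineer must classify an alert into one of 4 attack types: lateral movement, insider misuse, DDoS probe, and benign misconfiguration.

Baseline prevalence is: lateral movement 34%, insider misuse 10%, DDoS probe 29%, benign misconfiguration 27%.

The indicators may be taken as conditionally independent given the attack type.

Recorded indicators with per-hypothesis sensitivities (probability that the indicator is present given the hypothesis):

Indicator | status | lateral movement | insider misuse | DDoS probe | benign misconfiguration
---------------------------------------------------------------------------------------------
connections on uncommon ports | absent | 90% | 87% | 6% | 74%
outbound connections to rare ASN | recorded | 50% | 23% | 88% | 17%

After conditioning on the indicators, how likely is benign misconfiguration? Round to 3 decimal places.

By Bayes' rule with conditional independence, the unnormalized weight for each hypothesis is prior × ∏ likelihoods (using 1 − P(present | H) for each absent indicator):
  lateral movement: 0.34 × (1 − 0.90) × 0.50 = 0.017
  insider misuse: 0.10 × (1 − 0.87) × 0.23 = 0.00299
  DDoS probe: 0.29 × (1 − 0.06) × 0.88 = 0.23989
  benign misconfiguration: 0.27 × (1 − 0.74) × 0.17 = 0.011934
The unnormalized weights sum to 0.27181.
P(benign misconfiguration | evidence) = 0.011934 / 0.27181 ≈ 0.044.

0.044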